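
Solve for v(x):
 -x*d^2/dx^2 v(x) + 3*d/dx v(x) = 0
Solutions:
 v(x) = C1 + C2*x^4


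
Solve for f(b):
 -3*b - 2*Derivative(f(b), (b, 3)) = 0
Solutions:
 f(b) = C1 + C2*b + C3*b^2 - b^4/16


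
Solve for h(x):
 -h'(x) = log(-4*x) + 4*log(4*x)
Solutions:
 h(x) = C1 - 5*x*log(x) + x*(-10*log(2) + 5 - I*pi)


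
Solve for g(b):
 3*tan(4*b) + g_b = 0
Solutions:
 g(b) = C1 + 3*log(cos(4*b))/4


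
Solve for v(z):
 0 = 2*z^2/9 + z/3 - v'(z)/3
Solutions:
 v(z) = C1 + 2*z^3/9 + z^2/2


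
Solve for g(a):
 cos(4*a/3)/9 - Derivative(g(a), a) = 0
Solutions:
 g(a) = C1 + sin(4*a/3)/12


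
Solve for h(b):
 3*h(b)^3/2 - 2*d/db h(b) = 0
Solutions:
 h(b) = -sqrt(2)*sqrt(-1/(C1 + 3*b))
 h(b) = sqrt(2)*sqrt(-1/(C1 + 3*b))


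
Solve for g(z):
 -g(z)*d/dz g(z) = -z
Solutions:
 g(z) = -sqrt(C1 + z^2)
 g(z) = sqrt(C1 + z^2)


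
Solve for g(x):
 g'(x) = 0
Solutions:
 g(x) = C1


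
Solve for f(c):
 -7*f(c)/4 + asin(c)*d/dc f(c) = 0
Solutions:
 f(c) = C1*exp(7*Integral(1/asin(c), c)/4)


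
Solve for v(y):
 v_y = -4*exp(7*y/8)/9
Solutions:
 v(y) = C1 - 32*exp(7*y/8)/63


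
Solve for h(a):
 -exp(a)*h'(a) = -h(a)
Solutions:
 h(a) = C1*exp(-exp(-a))


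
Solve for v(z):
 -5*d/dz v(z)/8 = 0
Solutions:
 v(z) = C1


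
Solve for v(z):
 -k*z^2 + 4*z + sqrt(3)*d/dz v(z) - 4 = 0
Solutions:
 v(z) = C1 + sqrt(3)*k*z^3/9 - 2*sqrt(3)*z^2/3 + 4*sqrt(3)*z/3


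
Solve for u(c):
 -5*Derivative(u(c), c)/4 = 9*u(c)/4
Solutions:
 u(c) = C1*exp(-9*c/5)


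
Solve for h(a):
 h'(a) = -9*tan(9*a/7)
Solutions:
 h(a) = C1 + 7*log(cos(9*a/7))


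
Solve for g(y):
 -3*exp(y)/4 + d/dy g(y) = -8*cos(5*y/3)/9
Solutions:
 g(y) = C1 + 3*exp(y)/4 - 8*sin(5*y/3)/15


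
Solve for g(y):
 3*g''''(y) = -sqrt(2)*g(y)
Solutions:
 g(y) = (C1*sin(2^(5/8)*3^(3/4)*y/6) + C2*cos(2^(5/8)*3^(3/4)*y/6))*exp(-2^(5/8)*3^(3/4)*y/6) + (C3*sin(2^(5/8)*3^(3/4)*y/6) + C4*cos(2^(5/8)*3^(3/4)*y/6))*exp(2^(5/8)*3^(3/4)*y/6)


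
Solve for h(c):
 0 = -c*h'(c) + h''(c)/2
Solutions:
 h(c) = C1 + C2*erfi(c)


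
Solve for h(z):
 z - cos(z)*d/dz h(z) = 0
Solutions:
 h(z) = C1 + Integral(z/cos(z), z)


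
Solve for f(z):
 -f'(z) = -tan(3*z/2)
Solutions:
 f(z) = C1 - 2*log(cos(3*z/2))/3


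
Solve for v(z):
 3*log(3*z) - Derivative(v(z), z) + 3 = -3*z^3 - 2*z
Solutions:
 v(z) = C1 + 3*z^4/4 + z^2 + 3*z*log(z) + z*log(27)


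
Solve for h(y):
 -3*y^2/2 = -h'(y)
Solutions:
 h(y) = C1 + y^3/2


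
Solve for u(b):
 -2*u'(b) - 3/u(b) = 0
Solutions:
 u(b) = -sqrt(C1 - 3*b)
 u(b) = sqrt(C1 - 3*b)


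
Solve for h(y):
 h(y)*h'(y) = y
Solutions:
 h(y) = -sqrt(C1 + y^2)
 h(y) = sqrt(C1 + y^2)


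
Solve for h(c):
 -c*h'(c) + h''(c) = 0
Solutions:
 h(c) = C1 + C2*erfi(sqrt(2)*c/2)


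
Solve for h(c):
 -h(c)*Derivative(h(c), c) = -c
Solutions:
 h(c) = -sqrt(C1 + c^2)
 h(c) = sqrt(C1 + c^2)


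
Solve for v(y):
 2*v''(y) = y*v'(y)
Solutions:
 v(y) = C1 + C2*erfi(y/2)


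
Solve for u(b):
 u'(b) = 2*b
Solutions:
 u(b) = C1 + b^2


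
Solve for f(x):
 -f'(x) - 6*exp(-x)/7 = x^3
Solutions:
 f(x) = C1 - x^4/4 + 6*exp(-x)/7


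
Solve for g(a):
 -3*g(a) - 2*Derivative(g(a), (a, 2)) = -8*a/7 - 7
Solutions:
 g(a) = C1*sin(sqrt(6)*a/2) + C2*cos(sqrt(6)*a/2) + 8*a/21 + 7/3


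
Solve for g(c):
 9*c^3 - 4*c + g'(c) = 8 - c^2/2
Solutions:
 g(c) = C1 - 9*c^4/4 - c^3/6 + 2*c^2 + 8*c


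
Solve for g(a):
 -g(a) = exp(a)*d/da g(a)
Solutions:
 g(a) = C1*exp(exp(-a))


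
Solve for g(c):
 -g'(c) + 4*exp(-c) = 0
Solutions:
 g(c) = C1 - 4*exp(-c)


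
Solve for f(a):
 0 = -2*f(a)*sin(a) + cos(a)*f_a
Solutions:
 f(a) = C1/cos(a)^2


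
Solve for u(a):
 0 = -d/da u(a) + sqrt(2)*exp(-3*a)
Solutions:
 u(a) = C1 - sqrt(2)*exp(-3*a)/3


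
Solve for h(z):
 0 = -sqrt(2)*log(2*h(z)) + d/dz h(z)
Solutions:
 -sqrt(2)*Integral(1/(log(_y) + log(2)), (_y, h(z)))/2 = C1 - z


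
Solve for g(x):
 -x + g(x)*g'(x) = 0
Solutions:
 g(x) = -sqrt(C1 + x^2)
 g(x) = sqrt(C1 + x^2)


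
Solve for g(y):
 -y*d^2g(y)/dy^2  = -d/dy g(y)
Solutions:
 g(y) = C1 + C2*y^2


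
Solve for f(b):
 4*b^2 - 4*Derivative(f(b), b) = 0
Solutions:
 f(b) = C1 + b^3/3


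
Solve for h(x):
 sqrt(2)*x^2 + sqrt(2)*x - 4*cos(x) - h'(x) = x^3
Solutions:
 h(x) = C1 - x^4/4 + sqrt(2)*x^3/3 + sqrt(2)*x^2/2 - 4*sin(x)


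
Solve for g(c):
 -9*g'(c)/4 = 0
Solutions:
 g(c) = C1


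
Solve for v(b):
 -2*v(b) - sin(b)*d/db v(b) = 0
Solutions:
 v(b) = C1*(cos(b) + 1)/(cos(b) - 1)


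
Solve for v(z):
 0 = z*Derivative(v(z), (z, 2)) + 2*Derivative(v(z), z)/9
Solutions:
 v(z) = C1 + C2*z^(7/9)


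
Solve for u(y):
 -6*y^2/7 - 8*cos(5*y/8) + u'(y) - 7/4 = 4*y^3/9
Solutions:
 u(y) = C1 + y^4/9 + 2*y^3/7 + 7*y/4 + 64*sin(5*y/8)/5


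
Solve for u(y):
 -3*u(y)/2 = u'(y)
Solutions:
 u(y) = C1*exp(-3*y/2)


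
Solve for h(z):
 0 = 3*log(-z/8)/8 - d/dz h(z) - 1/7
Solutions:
 h(z) = C1 + 3*z*log(-z)/8 + z*(-63*log(2) - 29)/56


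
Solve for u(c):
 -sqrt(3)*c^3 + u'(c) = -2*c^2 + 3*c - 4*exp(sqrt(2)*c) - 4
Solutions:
 u(c) = C1 + sqrt(3)*c^4/4 - 2*c^3/3 + 3*c^2/2 - 4*c - 2*sqrt(2)*exp(sqrt(2)*c)


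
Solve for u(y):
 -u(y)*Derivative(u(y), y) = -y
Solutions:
 u(y) = -sqrt(C1 + y^2)
 u(y) = sqrt(C1 + y^2)


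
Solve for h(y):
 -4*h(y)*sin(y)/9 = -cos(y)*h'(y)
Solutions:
 h(y) = C1/cos(y)^(4/9)


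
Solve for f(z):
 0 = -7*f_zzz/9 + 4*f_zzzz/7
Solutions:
 f(z) = C1 + C2*z + C3*z^2 + C4*exp(49*z/36)


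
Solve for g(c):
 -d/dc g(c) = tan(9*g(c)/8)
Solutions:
 g(c) = -8*asin(C1*exp(-9*c/8))/9 + 8*pi/9
 g(c) = 8*asin(C1*exp(-9*c/8))/9


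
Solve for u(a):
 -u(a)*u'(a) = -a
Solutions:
 u(a) = -sqrt(C1 + a^2)
 u(a) = sqrt(C1 + a^2)


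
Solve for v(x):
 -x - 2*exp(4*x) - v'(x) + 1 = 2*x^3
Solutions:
 v(x) = C1 - x^4/2 - x^2/2 + x - exp(4*x)/2


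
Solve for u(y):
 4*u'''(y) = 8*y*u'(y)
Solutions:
 u(y) = C1 + Integral(C2*airyai(2^(1/3)*y) + C3*airybi(2^(1/3)*y), y)


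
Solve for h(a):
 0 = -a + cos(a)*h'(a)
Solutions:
 h(a) = C1 + Integral(a/cos(a), a)


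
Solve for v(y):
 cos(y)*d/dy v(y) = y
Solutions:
 v(y) = C1 + Integral(y/cos(y), y)


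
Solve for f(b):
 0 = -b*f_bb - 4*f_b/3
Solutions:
 f(b) = C1 + C2/b^(1/3)


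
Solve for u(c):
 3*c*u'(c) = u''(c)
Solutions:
 u(c) = C1 + C2*erfi(sqrt(6)*c/2)


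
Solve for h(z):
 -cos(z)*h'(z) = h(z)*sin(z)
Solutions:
 h(z) = C1*cos(z)


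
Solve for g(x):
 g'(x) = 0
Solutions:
 g(x) = C1


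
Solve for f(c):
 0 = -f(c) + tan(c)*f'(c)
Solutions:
 f(c) = C1*sin(c)


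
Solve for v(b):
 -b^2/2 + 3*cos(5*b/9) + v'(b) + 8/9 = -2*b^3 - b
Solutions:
 v(b) = C1 - b^4/2 + b^3/6 - b^2/2 - 8*b/9 - 27*sin(5*b/9)/5


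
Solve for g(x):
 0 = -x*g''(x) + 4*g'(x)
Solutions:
 g(x) = C1 + C2*x^5


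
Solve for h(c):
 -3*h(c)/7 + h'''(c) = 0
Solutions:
 h(c) = C3*exp(3^(1/3)*7^(2/3)*c/7) + (C1*sin(3^(5/6)*7^(2/3)*c/14) + C2*cos(3^(5/6)*7^(2/3)*c/14))*exp(-3^(1/3)*7^(2/3)*c/14)


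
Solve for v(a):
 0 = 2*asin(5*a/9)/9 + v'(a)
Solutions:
 v(a) = C1 - 2*a*asin(5*a/9)/9 - 2*sqrt(81 - 25*a^2)/45


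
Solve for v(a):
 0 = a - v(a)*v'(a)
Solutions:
 v(a) = -sqrt(C1 + a^2)
 v(a) = sqrt(C1 + a^2)


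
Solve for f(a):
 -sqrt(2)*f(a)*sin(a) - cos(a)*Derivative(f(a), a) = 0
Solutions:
 f(a) = C1*cos(a)^(sqrt(2))


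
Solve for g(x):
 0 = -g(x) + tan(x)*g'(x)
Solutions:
 g(x) = C1*sin(x)


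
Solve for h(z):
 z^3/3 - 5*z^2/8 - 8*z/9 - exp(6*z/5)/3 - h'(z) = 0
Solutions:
 h(z) = C1 + z^4/12 - 5*z^3/24 - 4*z^2/9 - 5*exp(6*z/5)/18


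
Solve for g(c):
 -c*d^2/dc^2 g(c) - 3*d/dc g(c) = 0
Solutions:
 g(c) = C1 + C2/c^2


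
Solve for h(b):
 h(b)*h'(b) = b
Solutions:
 h(b) = -sqrt(C1 + b^2)
 h(b) = sqrt(C1 + b^2)


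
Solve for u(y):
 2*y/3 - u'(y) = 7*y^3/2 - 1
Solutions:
 u(y) = C1 - 7*y^4/8 + y^2/3 + y


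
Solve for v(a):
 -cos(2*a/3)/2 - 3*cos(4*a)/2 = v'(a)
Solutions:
 v(a) = C1 - 3*sin(2*a/3)/4 - 3*sin(4*a)/8


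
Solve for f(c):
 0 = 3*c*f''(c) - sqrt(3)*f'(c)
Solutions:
 f(c) = C1 + C2*c^(sqrt(3)/3 + 1)


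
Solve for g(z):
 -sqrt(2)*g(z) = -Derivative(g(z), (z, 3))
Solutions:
 g(z) = C3*exp(2^(1/6)*z) + (C1*sin(2^(1/6)*sqrt(3)*z/2) + C2*cos(2^(1/6)*sqrt(3)*z/2))*exp(-2^(1/6)*z/2)


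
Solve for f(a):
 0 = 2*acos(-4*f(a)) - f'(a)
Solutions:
 Integral(1/acos(-4*_y), (_y, f(a))) = C1 + 2*a


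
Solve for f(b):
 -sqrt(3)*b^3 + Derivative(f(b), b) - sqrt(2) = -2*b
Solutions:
 f(b) = C1 + sqrt(3)*b^4/4 - b^2 + sqrt(2)*b


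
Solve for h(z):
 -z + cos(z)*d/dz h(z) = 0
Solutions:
 h(z) = C1 + Integral(z/cos(z), z)


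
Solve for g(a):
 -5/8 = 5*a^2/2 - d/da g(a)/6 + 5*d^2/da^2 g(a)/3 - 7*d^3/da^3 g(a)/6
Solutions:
 g(a) = C1 + C2*exp(a*(5 - 3*sqrt(2))/7) + C3*exp(a*(3*sqrt(2) + 5)/7) + 5*a^3 + 150*a^2 + 11175*a/4


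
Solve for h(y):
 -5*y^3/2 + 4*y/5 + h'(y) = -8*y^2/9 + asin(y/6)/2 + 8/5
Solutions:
 h(y) = C1 + 5*y^4/8 - 8*y^3/27 - 2*y^2/5 + y*asin(y/6)/2 + 8*y/5 + sqrt(36 - y^2)/2


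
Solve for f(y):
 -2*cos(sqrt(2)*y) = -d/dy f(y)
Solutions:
 f(y) = C1 + sqrt(2)*sin(sqrt(2)*y)


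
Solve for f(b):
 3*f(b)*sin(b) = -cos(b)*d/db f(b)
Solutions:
 f(b) = C1*cos(b)^3


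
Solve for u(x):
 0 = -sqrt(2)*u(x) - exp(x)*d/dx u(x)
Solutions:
 u(x) = C1*exp(sqrt(2)*exp(-x))


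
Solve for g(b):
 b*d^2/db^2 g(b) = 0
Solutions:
 g(b) = C1 + C2*b


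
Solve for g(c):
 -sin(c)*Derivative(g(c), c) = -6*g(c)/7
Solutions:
 g(c) = C1*(cos(c) - 1)^(3/7)/(cos(c) + 1)^(3/7)


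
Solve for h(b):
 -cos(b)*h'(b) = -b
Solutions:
 h(b) = C1 + Integral(b/cos(b), b)


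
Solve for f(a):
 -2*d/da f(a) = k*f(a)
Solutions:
 f(a) = C1*exp(-a*k/2)


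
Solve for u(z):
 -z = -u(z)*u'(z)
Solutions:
 u(z) = -sqrt(C1 + z^2)
 u(z) = sqrt(C1 + z^2)


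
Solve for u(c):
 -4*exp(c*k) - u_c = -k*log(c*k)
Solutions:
 u(c) = C1 + c*k*log(c*k) - c*k + Piecewise((-4*exp(c*k)/k, Ne(k, 0)), (-4*c, True))


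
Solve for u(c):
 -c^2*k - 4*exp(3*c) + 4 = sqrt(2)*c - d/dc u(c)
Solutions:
 u(c) = C1 + c^3*k/3 + sqrt(2)*c^2/2 - 4*c + 4*exp(3*c)/3


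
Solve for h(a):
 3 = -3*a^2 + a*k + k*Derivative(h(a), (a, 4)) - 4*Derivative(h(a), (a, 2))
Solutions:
 h(a) = C1 + C2*a + C3*exp(-2*a*sqrt(1/k)) + C4*exp(2*a*sqrt(1/k)) - a^4/16 + a^3*k/24 + 3*a^2*(-k - 2)/16


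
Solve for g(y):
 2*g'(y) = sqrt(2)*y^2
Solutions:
 g(y) = C1 + sqrt(2)*y^3/6


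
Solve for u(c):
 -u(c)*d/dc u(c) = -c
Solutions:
 u(c) = -sqrt(C1 + c^2)
 u(c) = sqrt(C1 + c^2)


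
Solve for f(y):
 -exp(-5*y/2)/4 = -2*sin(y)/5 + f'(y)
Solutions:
 f(y) = C1 - 2*cos(y)/5 + exp(-5*y/2)/10


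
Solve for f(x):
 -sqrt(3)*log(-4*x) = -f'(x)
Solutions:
 f(x) = C1 + sqrt(3)*x*log(-x) + sqrt(3)*x*(-1 + 2*log(2))


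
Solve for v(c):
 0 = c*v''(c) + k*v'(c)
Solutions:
 v(c) = C1 + c^(1 - re(k))*(C2*sin(log(c)*Abs(im(k))) + C3*cos(log(c)*im(k)))


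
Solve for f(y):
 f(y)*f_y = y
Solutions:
 f(y) = -sqrt(C1 + y^2)
 f(y) = sqrt(C1 + y^2)


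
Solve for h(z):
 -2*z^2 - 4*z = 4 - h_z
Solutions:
 h(z) = C1 + 2*z^3/3 + 2*z^2 + 4*z


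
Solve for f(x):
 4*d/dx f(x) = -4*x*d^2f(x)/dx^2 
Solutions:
 f(x) = C1 + C2*log(x)


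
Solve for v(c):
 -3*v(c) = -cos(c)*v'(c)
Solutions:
 v(c) = C1*(sin(c) + 1)^(3/2)/(sin(c) - 1)^(3/2)


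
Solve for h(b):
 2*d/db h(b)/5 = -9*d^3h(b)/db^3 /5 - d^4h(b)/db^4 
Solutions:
 h(b) = C1 + C2*exp(b*(-6 + 9/(5*sqrt(79) + 52)^(1/3) + (5*sqrt(79) + 52)^(1/3))/10)*sin(sqrt(3)*b*(-(5*sqrt(79) + 52)^(1/3) + 9/(5*sqrt(79) + 52)^(1/3))/10) + C3*exp(b*(-6 + 9/(5*sqrt(79) + 52)^(1/3) + (5*sqrt(79) + 52)^(1/3))/10)*cos(sqrt(3)*b*(-(5*sqrt(79) + 52)^(1/3) + 9/(5*sqrt(79) + 52)^(1/3))/10) + C4*exp(-b*(9/(5*sqrt(79) + 52)^(1/3) + 3 + (5*sqrt(79) + 52)^(1/3))/5)


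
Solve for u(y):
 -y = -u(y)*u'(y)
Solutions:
 u(y) = -sqrt(C1 + y^2)
 u(y) = sqrt(C1 + y^2)


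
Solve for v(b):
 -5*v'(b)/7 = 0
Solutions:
 v(b) = C1


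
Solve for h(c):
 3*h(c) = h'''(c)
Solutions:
 h(c) = C3*exp(3^(1/3)*c) + (C1*sin(3^(5/6)*c/2) + C2*cos(3^(5/6)*c/2))*exp(-3^(1/3)*c/2)


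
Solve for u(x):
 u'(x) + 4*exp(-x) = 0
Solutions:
 u(x) = C1 + 4*exp(-x)


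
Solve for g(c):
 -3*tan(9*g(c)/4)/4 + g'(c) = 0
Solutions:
 g(c) = -4*asin(C1*exp(27*c/16))/9 + 4*pi/9
 g(c) = 4*asin(C1*exp(27*c/16))/9


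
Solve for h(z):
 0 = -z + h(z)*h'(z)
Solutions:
 h(z) = -sqrt(C1 + z^2)
 h(z) = sqrt(C1 + z^2)


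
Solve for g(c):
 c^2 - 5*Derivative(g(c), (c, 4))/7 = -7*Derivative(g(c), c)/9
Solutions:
 g(c) = C1 + C4*exp(7^(2/3)*75^(1/3)*c/15) - 3*c^3/7 + (C2*sin(3^(5/6)*35^(2/3)*c/30) + C3*cos(3^(5/6)*35^(2/3)*c/30))*exp(-7^(2/3)*75^(1/3)*c/30)


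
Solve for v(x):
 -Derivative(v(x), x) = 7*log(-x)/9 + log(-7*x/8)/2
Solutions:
 v(x) = C1 - 23*x*log(-x)/18 + x*(-9*log(7) + 27*log(2) + 23)/18


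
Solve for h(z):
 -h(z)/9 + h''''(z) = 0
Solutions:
 h(z) = C1*exp(-sqrt(3)*z/3) + C2*exp(sqrt(3)*z/3) + C3*sin(sqrt(3)*z/3) + C4*cos(sqrt(3)*z/3)


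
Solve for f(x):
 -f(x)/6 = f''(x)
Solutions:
 f(x) = C1*sin(sqrt(6)*x/6) + C2*cos(sqrt(6)*x/6)


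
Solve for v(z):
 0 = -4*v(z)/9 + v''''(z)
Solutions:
 v(z) = C1*exp(-sqrt(6)*z/3) + C2*exp(sqrt(6)*z/3) + C3*sin(sqrt(6)*z/3) + C4*cos(sqrt(6)*z/3)


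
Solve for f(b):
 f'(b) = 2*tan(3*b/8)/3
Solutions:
 f(b) = C1 - 16*log(cos(3*b/8))/9


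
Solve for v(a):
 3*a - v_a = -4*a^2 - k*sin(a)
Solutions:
 v(a) = C1 + 4*a^3/3 + 3*a^2/2 - k*cos(a)


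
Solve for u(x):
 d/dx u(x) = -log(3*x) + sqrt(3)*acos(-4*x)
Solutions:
 u(x) = C1 - x*log(x) - x*log(3) + x + sqrt(3)*(x*acos(-4*x) + sqrt(1 - 16*x^2)/4)


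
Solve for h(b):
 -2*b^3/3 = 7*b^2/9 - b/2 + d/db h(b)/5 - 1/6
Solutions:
 h(b) = C1 - 5*b^4/6 - 35*b^3/27 + 5*b^2/4 + 5*b/6


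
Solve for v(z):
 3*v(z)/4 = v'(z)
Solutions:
 v(z) = C1*exp(3*z/4)


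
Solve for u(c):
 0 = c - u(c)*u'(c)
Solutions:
 u(c) = -sqrt(C1 + c^2)
 u(c) = sqrt(C1 + c^2)


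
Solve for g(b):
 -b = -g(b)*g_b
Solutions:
 g(b) = -sqrt(C1 + b^2)
 g(b) = sqrt(C1 + b^2)


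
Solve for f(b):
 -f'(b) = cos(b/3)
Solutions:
 f(b) = C1 - 3*sin(b/3)


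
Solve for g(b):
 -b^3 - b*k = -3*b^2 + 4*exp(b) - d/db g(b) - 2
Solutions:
 g(b) = C1 + b^4/4 - b^3 + b^2*k/2 - 2*b + 4*exp(b)


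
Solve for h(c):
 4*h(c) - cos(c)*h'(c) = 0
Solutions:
 h(c) = C1*(sin(c)^2 + 2*sin(c) + 1)/(sin(c)^2 - 2*sin(c) + 1)


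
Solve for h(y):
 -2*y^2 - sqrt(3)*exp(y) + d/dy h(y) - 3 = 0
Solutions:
 h(y) = C1 + 2*y^3/3 + 3*y + sqrt(3)*exp(y)


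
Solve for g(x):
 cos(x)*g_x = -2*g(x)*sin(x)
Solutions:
 g(x) = C1*cos(x)^2


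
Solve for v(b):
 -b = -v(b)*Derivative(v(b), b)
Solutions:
 v(b) = -sqrt(C1 + b^2)
 v(b) = sqrt(C1 + b^2)


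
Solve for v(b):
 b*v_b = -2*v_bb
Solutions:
 v(b) = C1 + C2*erf(b/2)


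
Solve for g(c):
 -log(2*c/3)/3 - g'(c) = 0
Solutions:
 g(c) = C1 - c*log(c)/3 - c*log(2)/3 + c/3 + c*log(3)/3


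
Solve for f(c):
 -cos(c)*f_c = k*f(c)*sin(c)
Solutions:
 f(c) = C1*exp(k*log(cos(c)))


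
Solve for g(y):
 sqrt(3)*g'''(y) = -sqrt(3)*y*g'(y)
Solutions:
 g(y) = C1 + Integral(C2*airyai(-y) + C3*airybi(-y), y)


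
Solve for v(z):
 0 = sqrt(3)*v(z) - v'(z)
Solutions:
 v(z) = C1*exp(sqrt(3)*z)


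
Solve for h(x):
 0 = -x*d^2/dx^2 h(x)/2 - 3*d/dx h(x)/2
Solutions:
 h(x) = C1 + C2/x^2


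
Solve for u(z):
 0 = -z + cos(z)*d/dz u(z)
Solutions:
 u(z) = C1 + Integral(z/cos(z), z)


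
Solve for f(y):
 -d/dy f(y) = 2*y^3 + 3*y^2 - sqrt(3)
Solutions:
 f(y) = C1 - y^4/2 - y^3 + sqrt(3)*y


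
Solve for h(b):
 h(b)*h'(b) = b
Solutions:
 h(b) = -sqrt(C1 + b^2)
 h(b) = sqrt(C1 + b^2)


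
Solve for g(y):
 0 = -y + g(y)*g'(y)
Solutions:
 g(y) = -sqrt(C1 + y^2)
 g(y) = sqrt(C1 + y^2)


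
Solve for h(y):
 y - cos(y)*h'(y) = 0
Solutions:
 h(y) = C1 + Integral(y/cos(y), y)


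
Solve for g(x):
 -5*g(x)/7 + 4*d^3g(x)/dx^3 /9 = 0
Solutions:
 g(x) = C3*exp(4410^(1/3)*x/14) + (C1*sin(3*3^(1/6)*490^(1/3)*x/28) + C2*cos(3*3^(1/6)*490^(1/3)*x/28))*exp(-4410^(1/3)*x/28)


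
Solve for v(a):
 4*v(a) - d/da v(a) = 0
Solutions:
 v(a) = C1*exp(4*a)


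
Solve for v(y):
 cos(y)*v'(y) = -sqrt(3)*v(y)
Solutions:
 v(y) = C1*(sin(y) - 1)^(sqrt(3)/2)/(sin(y) + 1)^(sqrt(3)/2)


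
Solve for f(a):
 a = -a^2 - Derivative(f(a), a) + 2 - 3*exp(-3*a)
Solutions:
 f(a) = C1 - a^3/3 - a^2/2 + 2*a + exp(-3*a)


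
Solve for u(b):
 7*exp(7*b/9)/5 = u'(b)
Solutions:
 u(b) = C1 + 9*exp(7*b/9)/5


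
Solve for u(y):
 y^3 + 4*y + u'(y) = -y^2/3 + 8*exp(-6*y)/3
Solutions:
 u(y) = C1 - y^4/4 - y^3/9 - 2*y^2 - 4*exp(-6*y)/9


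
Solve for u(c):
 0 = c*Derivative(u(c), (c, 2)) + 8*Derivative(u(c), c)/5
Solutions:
 u(c) = C1 + C2/c^(3/5)


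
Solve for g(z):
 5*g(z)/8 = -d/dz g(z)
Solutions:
 g(z) = C1*exp(-5*z/8)


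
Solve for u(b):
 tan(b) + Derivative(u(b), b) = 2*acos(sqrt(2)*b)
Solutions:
 u(b) = C1 + 2*b*acos(sqrt(2)*b) - sqrt(2)*sqrt(1 - 2*b^2) + log(cos(b))


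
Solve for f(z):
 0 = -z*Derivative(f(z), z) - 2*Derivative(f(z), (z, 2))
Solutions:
 f(z) = C1 + C2*erf(z/2)


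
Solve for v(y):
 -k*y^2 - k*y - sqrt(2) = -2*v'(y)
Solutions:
 v(y) = C1 + k*y^3/6 + k*y^2/4 + sqrt(2)*y/2


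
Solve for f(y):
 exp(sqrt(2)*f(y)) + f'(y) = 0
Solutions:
 f(y) = sqrt(2)*(2*log(1/(C1 + y)) - log(2))/4


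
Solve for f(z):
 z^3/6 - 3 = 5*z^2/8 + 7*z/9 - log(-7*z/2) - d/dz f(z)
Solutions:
 f(z) = C1 - z^4/24 + 5*z^3/24 + 7*z^2/18 - z*log(-z) + z*(-log(7) + log(2) + 4)


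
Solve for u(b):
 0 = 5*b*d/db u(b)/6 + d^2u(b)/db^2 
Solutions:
 u(b) = C1 + C2*erf(sqrt(15)*b/6)


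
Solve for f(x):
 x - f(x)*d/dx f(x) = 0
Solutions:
 f(x) = -sqrt(C1 + x^2)
 f(x) = sqrt(C1 + x^2)


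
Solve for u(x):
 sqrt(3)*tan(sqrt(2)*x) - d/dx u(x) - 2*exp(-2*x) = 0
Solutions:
 u(x) = C1 + sqrt(6)*log(tan(sqrt(2)*x)^2 + 1)/4 + exp(-2*x)


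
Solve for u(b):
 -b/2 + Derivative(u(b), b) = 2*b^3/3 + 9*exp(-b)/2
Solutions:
 u(b) = C1 + b^4/6 + b^2/4 - 9*exp(-b)/2


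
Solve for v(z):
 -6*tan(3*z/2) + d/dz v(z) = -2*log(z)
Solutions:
 v(z) = C1 - 2*z*log(z) + 2*z - 4*log(cos(3*z/2))


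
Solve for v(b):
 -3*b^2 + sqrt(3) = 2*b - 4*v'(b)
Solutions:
 v(b) = C1 + b^3/4 + b^2/4 - sqrt(3)*b/4


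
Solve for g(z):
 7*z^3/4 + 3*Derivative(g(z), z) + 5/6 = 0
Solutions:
 g(z) = C1 - 7*z^4/48 - 5*z/18


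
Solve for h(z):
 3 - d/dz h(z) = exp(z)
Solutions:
 h(z) = C1 + 3*z - exp(z)


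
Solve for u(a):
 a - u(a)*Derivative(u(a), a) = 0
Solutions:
 u(a) = -sqrt(C1 + a^2)
 u(a) = sqrt(C1 + a^2)


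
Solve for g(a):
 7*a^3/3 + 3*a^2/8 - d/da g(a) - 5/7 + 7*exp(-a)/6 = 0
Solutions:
 g(a) = C1 + 7*a^4/12 + a^3/8 - 5*a/7 - 7*exp(-a)/6


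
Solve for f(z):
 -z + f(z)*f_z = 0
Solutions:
 f(z) = -sqrt(C1 + z^2)
 f(z) = sqrt(C1 + z^2)


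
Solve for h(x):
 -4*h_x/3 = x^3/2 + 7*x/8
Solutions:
 h(x) = C1 - 3*x^4/32 - 21*x^2/64


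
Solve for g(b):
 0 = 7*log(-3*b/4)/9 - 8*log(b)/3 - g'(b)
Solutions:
 g(b) = C1 - 17*b*log(b)/9 + b*(-14*log(2) + 7*log(3) + 17 + 7*I*pi)/9


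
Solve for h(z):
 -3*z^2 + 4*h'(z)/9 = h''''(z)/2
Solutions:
 h(z) = C1 + C4*exp(2*3^(1/3)*z/3) + 9*z^3/4 + (C2*sin(3^(5/6)*z/3) + C3*cos(3^(5/6)*z/3))*exp(-3^(1/3)*z/3)


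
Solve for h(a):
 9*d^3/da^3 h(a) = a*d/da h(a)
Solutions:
 h(a) = C1 + Integral(C2*airyai(3^(1/3)*a/3) + C3*airybi(3^(1/3)*a/3), a)


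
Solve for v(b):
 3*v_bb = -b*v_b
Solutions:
 v(b) = C1 + C2*erf(sqrt(6)*b/6)


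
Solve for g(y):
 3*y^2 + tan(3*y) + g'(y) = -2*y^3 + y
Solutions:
 g(y) = C1 - y^4/2 - y^3 + y^2/2 + log(cos(3*y))/3


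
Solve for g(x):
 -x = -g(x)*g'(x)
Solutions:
 g(x) = -sqrt(C1 + x^2)
 g(x) = sqrt(C1 + x^2)


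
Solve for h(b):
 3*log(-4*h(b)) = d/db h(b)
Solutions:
 -Integral(1/(log(-_y) + 2*log(2)), (_y, h(b)))/3 = C1 - b


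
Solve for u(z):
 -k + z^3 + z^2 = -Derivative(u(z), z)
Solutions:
 u(z) = C1 + k*z - z^4/4 - z^3/3


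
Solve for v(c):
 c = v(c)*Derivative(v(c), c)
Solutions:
 v(c) = -sqrt(C1 + c^2)
 v(c) = sqrt(C1 + c^2)


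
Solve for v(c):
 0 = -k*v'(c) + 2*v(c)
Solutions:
 v(c) = C1*exp(2*c/k)


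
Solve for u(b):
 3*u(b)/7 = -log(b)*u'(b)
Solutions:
 u(b) = C1*exp(-3*li(b)/7)


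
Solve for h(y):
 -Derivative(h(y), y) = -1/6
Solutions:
 h(y) = C1 + y/6


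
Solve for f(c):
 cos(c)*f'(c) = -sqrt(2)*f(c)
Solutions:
 f(c) = C1*(sin(c) - 1)^(sqrt(2)/2)/(sin(c) + 1)^(sqrt(2)/2)


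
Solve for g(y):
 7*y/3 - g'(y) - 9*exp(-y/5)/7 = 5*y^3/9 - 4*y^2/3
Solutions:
 g(y) = C1 - 5*y^4/36 + 4*y^3/9 + 7*y^2/6 + 45*exp(-y/5)/7


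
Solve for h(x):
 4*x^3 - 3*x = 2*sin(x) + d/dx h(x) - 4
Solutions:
 h(x) = C1 + x^4 - 3*x^2/2 + 4*x + 2*cos(x)


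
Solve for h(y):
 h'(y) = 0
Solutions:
 h(y) = C1


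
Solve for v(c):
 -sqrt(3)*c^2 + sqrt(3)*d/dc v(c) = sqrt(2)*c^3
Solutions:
 v(c) = C1 + sqrt(6)*c^4/12 + c^3/3


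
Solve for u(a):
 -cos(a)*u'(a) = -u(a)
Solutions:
 u(a) = C1*sqrt(sin(a) + 1)/sqrt(sin(a) - 1)


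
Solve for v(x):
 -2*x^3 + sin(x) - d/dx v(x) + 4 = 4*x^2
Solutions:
 v(x) = C1 - x^4/2 - 4*x^3/3 + 4*x - cos(x)


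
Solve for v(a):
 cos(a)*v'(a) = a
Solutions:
 v(a) = C1 + Integral(a/cos(a), a)


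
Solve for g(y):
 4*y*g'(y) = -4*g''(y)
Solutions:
 g(y) = C1 + C2*erf(sqrt(2)*y/2)


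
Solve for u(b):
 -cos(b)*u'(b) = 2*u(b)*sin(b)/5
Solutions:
 u(b) = C1*cos(b)^(2/5)


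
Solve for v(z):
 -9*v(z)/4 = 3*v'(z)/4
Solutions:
 v(z) = C1*exp(-3*z)


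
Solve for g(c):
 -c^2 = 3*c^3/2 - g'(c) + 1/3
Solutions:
 g(c) = C1 + 3*c^4/8 + c^3/3 + c/3


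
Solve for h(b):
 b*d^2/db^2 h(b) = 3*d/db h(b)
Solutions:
 h(b) = C1 + C2*b^4


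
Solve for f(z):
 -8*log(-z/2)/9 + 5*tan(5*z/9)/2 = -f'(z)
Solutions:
 f(z) = C1 + 8*z*log(-z)/9 - 8*z/9 - 8*z*log(2)/9 + 9*log(cos(5*z/9))/2


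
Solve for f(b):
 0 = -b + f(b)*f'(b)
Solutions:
 f(b) = -sqrt(C1 + b^2)
 f(b) = sqrt(C1 + b^2)


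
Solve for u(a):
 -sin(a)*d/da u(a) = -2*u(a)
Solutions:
 u(a) = C1*(cos(a) - 1)/(cos(a) + 1)


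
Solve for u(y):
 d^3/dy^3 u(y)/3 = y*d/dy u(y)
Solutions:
 u(y) = C1 + Integral(C2*airyai(3^(1/3)*y) + C3*airybi(3^(1/3)*y), y)


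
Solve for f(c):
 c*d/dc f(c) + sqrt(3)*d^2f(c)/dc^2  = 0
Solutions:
 f(c) = C1 + C2*erf(sqrt(2)*3^(3/4)*c/6)


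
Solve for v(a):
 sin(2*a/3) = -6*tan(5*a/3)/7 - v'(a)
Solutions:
 v(a) = C1 + 18*log(cos(5*a/3))/35 + 3*cos(2*a/3)/2


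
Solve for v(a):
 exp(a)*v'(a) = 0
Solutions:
 v(a) = C1


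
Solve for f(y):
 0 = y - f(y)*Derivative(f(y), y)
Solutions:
 f(y) = -sqrt(C1 + y^2)
 f(y) = sqrt(C1 + y^2)


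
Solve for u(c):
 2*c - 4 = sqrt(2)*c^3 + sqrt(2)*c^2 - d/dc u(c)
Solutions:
 u(c) = C1 + sqrt(2)*c^4/4 + sqrt(2)*c^3/3 - c^2 + 4*c


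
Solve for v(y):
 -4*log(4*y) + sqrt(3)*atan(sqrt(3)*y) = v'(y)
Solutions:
 v(y) = C1 - 4*y*log(y) - 8*y*log(2) + 4*y + sqrt(3)*(y*atan(sqrt(3)*y) - sqrt(3)*log(3*y^2 + 1)/6)


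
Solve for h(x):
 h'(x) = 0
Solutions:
 h(x) = C1


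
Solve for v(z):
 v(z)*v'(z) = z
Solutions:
 v(z) = -sqrt(C1 + z^2)
 v(z) = sqrt(C1 + z^2)


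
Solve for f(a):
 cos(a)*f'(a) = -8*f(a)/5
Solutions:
 f(a) = C1*(sin(a) - 1)^(4/5)/(sin(a) + 1)^(4/5)


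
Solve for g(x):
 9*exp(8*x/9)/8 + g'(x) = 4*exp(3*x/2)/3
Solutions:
 g(x) = C1 - 81*exp(8*x/9)/64 + 8*exp(3*x/2)/9


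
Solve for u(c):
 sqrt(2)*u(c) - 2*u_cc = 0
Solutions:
 u(c) = C1*exp(-2^(3/4)*c/2) + C2*exp(2^(3/4)*c/2)


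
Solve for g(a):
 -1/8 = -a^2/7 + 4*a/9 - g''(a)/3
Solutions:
 g(a) = C1 + C2*a - a^4/28 + 2*a^3/9 + 3*a^2/16


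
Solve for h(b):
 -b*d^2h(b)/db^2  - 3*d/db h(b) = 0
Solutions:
 h(b) = C1 + C2/b^2


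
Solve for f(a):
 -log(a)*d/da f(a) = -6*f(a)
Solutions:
 f(a) = C1*exp(6*li(a))


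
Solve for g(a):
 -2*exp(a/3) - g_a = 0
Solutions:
 g(a) = C1 - 6*exp(a/3)


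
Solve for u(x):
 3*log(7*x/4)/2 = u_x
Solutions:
 u(x) = C1 + 3*x*log(x)/2 - 3*x*log(2) - 3*x/2 + 3*x*log(7)/2


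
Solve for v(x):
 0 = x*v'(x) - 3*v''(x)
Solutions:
 v(x) = C1 + C2*erfi(sqrt(6)*x/6)


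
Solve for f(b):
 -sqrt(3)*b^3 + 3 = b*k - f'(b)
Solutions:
 f(b) = C1 + sqrt(3)*b^4/4 + b^2*k/2 - 3*b


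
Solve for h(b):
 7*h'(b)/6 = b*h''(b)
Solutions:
 h(b) = C1 + C2*b^(13/6)


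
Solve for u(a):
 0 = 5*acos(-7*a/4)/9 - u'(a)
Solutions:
 u(a) = C1 + 5*a*acos(-7*a/4)/9 + 5*sqrt(16 - 49*a^2)/63


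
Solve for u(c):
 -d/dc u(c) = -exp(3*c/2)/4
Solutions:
 u(c) = C1 + exp(3*c/2)/6


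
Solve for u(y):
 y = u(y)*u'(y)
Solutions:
 u(y) = -sqrt(C1 + y^2)
 u(y) = sqrt(C1 + y^2)


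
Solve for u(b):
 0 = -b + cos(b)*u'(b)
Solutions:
 u(b) = C1 + Integral(b/cos(b), b)


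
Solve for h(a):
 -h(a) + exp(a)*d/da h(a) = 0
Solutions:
 h(a) = C1*exp(-exp(-a))


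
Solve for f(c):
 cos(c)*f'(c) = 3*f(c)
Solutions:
 f(c) = C1*(sin(c) + 1)^(3/2)/(sin(c) - 1)^(3/2)


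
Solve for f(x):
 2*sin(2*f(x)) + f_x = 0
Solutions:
 f(x) = pi - acos((-C1 - exp(8*x))/(C1 - exp(8*x)))/2
 f(x) = acos((-C1 - exp(8*x))/(C1 - exp(8*x)))/2


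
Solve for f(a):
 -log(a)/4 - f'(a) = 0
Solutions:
 f(a) = C1 - a*log(a)/4 + a/4


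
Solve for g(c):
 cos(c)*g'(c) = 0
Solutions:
 g(c) = C1


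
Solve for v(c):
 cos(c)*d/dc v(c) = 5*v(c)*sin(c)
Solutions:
 v(c) = C1/cos(c)^5


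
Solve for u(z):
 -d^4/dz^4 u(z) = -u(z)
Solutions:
 u(z) = C1*exp(-z) + C2*exp(z) + C3*sin(z) + C4*cos(z)


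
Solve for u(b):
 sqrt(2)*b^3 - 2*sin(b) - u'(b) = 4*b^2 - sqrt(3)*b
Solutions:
 u(b) = C1 + sqrt(2)*b^4/4 - 4*b^3/3 + sqrt(3)*b^2/2 + 2*cos(b)


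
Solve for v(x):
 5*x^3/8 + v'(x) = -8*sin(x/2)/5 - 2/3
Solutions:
 v(x) = C1 - 5*x^4/32 - 2*x/3 + 16*cos(x/2)/5


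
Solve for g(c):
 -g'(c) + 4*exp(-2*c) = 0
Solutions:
 g(c) = C1 - 2*exp(-2*c)


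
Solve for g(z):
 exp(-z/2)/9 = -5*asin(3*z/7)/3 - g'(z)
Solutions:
 g(z) = C1 - 5*z*asin(3*z/7)/3 - 5*sqrt(49 - 9*z^2)/9 + 2*exp(-z/2)/9


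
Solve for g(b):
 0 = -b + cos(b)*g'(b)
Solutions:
 g(b) = C1 + Integral(b/cos(b), b)


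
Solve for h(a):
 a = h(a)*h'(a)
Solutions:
 h(a) = -sqrt(C1 + a^2)
 h(a) = sqrt(C1 + a^2)


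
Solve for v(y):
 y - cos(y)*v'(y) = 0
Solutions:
 v(y) = C1 + Integral(y/cos(y), y)


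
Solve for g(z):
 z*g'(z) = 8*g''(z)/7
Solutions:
 g(z) = C1 + C2*erfi(sqrt(7)*z/4)


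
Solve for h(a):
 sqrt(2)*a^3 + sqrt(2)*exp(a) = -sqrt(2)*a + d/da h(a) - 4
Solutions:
 h(a) = C1 + sqrt(2)*a^4/4 + sqrt(2)*a^2/2 + 4*a + sqrt(2)*exp(a)


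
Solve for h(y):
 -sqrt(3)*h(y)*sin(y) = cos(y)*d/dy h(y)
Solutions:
 h(y) = C1*cos(y)^(sqrt(3))


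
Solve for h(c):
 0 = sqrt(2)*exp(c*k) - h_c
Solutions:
 h(c) = C1 + sqrt(2)*exp(c*k)/k


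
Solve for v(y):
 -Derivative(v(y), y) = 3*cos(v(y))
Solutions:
 v(y) = pi - asin((C1 + exp(6*y))/(C1 - exp(6*y)))
 v(y) = asin((C1 + exp(6*y))/(C1 - exp(6*y)))


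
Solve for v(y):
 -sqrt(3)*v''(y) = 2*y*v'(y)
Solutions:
 v(y) = C1 + C2*erf(3^(3/4)*y/3)


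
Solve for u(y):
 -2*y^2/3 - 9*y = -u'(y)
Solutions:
 u(y) = C1 + 2*y^3/9 + 9*y^2/2


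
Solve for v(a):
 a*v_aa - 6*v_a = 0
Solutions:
 v(a) = C1 + C2*a^7


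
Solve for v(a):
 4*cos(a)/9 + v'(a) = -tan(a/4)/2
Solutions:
 v(a) = C1 + 2*log(cos(a/4)) - 4*sin(a)/9


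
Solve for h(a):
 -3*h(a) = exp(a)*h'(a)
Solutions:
 h(a) = C1*exp(3*exp(-a))


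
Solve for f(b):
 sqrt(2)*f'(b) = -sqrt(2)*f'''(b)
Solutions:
 f(b) = C1 + C2*sin(b) + C3*cos(b)


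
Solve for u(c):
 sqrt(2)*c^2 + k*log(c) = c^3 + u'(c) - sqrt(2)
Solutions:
 u(c) = C1 - c^4/4 + sqrt(2)*c^3/3 + c*k*log(c) - c*k + sqrt(2)*c


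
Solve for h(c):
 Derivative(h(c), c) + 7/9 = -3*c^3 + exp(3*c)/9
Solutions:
 h(c) = C1 - 3*c^4/4 - 7*c/9 + exp(3*c)/27


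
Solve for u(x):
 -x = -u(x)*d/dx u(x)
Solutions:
 u(x) = -sqrt(C1 + x^2)
 u(x) = sqrt(C1 + x^2)


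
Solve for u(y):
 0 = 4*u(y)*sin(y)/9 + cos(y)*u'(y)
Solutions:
 u(y) = C1*cos(y)^(4/9)


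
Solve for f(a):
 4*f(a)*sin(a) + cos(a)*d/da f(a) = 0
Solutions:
 f(a) = C1*cos(a)^4


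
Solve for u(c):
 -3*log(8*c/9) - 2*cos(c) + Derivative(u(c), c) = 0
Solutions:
 u(c) = C1 + 3*c*log(c) - 6*c*log(3) - 3*c + 9*c*log(2) + 2*sin(c)


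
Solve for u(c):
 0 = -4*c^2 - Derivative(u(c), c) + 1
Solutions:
 u(c) = C1 - 4*c^3/3 + c


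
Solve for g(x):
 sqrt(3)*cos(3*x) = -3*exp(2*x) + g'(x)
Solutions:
 g(x) = C1 + 3*exp(2*x)/2 + sqrt(3)*sin(3*x)/3


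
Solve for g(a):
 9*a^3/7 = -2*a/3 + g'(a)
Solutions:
 g(a) = C1 + 9*a^4/28 + a^2/3


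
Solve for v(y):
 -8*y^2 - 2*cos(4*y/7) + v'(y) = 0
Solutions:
 v(y) = C1 + 8*y^3/3 + 7*sin(4*y/7)/2


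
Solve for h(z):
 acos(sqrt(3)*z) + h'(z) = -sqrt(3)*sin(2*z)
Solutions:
 h(z) = C1 - z*acos(sqrt(3)*z) + sqrt(3)*sqrt(1 - 3*z^2)/3 + sqrt(3)*cos(2*z)/2


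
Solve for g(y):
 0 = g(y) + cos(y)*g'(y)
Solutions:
 g(y) = C1*sqrt(sin(y) - 1)/sqrt(sin(y) + 1)


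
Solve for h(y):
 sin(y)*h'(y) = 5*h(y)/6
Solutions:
 h(y) = C1*(cos(y) - 1)^(5/12)/(cos(y) + 1)^(5/12)


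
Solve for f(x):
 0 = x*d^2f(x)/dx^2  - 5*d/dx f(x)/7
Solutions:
 f(x) = C1 + C2*x^(12/7)


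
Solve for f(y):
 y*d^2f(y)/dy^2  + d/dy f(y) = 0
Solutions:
 f(y) = C1 + C2*log(y)


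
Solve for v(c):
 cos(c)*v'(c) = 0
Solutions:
 v(c) = C1


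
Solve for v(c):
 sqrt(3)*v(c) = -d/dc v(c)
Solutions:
 v(c) = C1*exp(-sqrt(3)*c)


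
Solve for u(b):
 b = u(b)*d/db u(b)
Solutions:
 u(b) = -sqrt(C1 + b^2)
 u(b) = sqrt(C1 + b^2)


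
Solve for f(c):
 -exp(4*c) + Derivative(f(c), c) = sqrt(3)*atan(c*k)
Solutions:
 f(c) = C1 + sqrt(3)*Piecewise((c*atan(c*k) - log(c^2*k^2 + 1)/(2*k), Ne(k, 0)), (0, True)) + exp(4*c)/4


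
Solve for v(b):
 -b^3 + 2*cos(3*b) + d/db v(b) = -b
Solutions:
 v(b) = C1 + b^4/4 - b^2/2 - 2*sin(3*b)/3


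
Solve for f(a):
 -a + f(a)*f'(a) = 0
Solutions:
 f(a) = -sqrt(C1 + a^2)
 f(a) = sqrt(C1 + a^2)


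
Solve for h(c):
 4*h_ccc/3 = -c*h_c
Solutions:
 h(c) = C1 + Integral(C2*airyai(-6^(1/3)*c/2) + C3*airybi(-6^(1/3)*c/2), c)


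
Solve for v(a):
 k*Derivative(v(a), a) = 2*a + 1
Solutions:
 v(a) = C1 + a^2/k + a/k


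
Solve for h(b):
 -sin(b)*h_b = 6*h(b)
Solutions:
 h(b) = C1*(cos(b)^3 + 3*cos(b)^2 + 3*cos(b) + 1)/(cos(b)^3 - 3*cos(b)^2 + 3*cos(b) - 1)


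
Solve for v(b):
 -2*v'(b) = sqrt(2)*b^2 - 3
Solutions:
 v(b) = C1 - sqrt(2)*b^3/6 + 3*b/2


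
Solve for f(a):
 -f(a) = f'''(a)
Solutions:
 f(a) = C3*exp(-a) + (C1*sin(sqrt(3)*a/2) + C2*cos(sqrt(3)*a/2))*exp(a/2)


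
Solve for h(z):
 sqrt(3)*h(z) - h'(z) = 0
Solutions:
 h(z) = C1*exp(sqrt(3)*z)


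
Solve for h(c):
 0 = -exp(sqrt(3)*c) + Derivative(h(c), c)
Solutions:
 h(c) = C1 + sqrt(3)*exp(sqrt(3)*c)/3


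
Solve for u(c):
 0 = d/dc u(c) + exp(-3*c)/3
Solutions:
 u(c) = C1 + exp(-3*c)/9


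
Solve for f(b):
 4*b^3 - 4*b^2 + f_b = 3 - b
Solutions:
 f(b) = C1 - b^4 + 4*b^3/3 - b^2/2 + 3*b


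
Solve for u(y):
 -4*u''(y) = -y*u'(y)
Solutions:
 u(y) = C1 + C2*erfi(sqrt(2)*y/4)


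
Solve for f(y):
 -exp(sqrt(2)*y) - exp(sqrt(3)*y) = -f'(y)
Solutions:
 f(y) = C1 + sqrt(2)*exp(sqrt(2)*y)/2 + sqrt(3)*exp(sqrt(3)*y)/3


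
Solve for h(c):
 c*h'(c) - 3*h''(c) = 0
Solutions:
 h(c) = C1 + C2*erfi(sqrt(6)*c/6)


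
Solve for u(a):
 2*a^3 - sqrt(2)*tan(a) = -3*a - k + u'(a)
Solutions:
 u(a) = C1 + a^4/2 + 3*a^2/2 + a*k + sqrt(2)*log(cos(a))


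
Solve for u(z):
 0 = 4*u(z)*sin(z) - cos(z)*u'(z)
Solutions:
 u(z) = C1/cos(z)^4


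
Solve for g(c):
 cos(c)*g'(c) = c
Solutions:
 g(c) = C1 + Integral(c/cos(c), c)


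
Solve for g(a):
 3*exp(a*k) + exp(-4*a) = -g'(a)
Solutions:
 g(a) = C1 + exp(-4*a)/4 - 3*exp(a*k)/k


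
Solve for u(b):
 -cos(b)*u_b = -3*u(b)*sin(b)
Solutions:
 u(b) = C1/cos(b)^3


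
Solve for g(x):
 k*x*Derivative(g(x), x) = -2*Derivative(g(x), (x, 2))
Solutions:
 g(x) = Piecewise((-sqrt(pi)*C1*erf(sqrt(k)*x/2)/sqrt(k) - C2, (k > 0) | (k < 0)), (-C1*x - C2, True))


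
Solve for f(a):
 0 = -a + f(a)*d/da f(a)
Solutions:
 f(a) = -sqrt(C1 + a^2)
 f(a) = sqrt(C1 + a^2)


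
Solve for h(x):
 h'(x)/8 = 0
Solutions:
 h(x) = C1


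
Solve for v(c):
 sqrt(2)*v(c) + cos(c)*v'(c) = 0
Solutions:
 v(c) = C1*(sin(c) - 1)^(sqrt(2)/2)/(sin(c) + 1)^(sqrt(2)/2)


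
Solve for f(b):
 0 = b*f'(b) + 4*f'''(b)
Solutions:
 f(b) = C1 + Integral(C2*airyai(-2^(1/3)*b/2) + C3*airybi(-2^(1/3)*b/2), b)


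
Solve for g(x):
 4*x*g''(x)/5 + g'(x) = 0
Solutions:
 g(x) = C1 + C2/x^(1/4)


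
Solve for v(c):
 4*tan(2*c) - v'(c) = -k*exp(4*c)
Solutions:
 v(c) = C1 + k*exp(4*c)/4 - 2*log(cos(2*c))


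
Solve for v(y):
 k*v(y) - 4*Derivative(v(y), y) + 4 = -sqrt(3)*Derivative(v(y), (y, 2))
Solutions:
 v(y) = C1*exp(sqrt(3)*y*(2 - sqrt(-sqrt(3)*k + 4))/3) + C2*exp(sqrt(3)*y*(sqrt(-sqrt(3)*k + 4) + 2)/3) - 4/k


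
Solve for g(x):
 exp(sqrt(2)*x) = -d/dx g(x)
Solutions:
 g(x) = C1 - sqrt(2)*exp(sqrt(2)*x)/2


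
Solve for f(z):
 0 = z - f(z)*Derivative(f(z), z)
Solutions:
 f(z) = -sqrt(C1 + z^2)
 f(z) = sqrt(C1 + z^2)


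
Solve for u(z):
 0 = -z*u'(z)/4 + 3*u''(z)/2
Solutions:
 u(z) = C1 + C2*erfi(sqrt(3)*z/6)


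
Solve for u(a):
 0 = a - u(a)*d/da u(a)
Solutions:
 u(a) = -sqrt(C1 + a^2)
 u(a) = sqrt(C1 + a^2)


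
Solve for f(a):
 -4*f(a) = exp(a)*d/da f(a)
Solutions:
 f(a) = C1*exp(4*exp(-a))


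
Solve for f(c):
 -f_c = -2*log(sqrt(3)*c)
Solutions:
 f(c) = C1 + 2*c*log(c) - 2*c + c*log(3)


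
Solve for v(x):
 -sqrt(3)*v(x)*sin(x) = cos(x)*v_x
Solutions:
 v(x) = C1*cos(x)^(sqrt(3))


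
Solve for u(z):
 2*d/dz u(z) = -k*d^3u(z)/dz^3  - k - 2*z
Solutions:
 u(z) = C1 + C2*exp(-sqrt(2)*z*sqrt(-1/k)) + C3*exp(sqrt(2)*z*sqrt(-1/k)) - k*z/2 - z^2/2


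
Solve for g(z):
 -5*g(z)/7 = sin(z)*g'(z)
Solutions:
 g(z) = C1*(cos(z) + 1)^(5/14)/(cos(z) - 1)^(5/14)


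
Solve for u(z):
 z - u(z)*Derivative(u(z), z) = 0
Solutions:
 u(z) = -sqrt(C1 + z^2)
 u(z) = sqrt(C1 + z^2)


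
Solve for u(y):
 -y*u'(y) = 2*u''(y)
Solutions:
 u(y) = C1 + C2*erf(y/2)


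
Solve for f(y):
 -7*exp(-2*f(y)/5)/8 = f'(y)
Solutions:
 f(y) = 5*log(-sqrt(C1 - 7*y)) - 5*log(10) + 5*log(5)/2
 f(y) = 5*log(C1 - 7*y)/2 - 5*log(10) + 5*log(5)/2


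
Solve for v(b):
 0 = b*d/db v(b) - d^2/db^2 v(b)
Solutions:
 v(b) = C1 + C2*erfi(sqrt(2)*b/2)


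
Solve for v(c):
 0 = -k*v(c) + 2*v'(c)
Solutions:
 v(c) = C1*exp(c*k/2)


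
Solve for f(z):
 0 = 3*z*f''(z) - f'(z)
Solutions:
 f(z) = C1 + C2*z^(4/3)


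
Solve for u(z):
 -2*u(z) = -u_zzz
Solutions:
 u(z) = C3*exp(2^(1/3)*z) + (C1*sin(2^(1/3)*sqrt(3)*z/2) + C2*cos(2^(1/3)*sqrt(3)*z/2))*exp(-2^(1/3)*z/2)


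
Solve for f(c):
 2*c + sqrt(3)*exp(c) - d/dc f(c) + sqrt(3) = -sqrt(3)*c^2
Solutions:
 f(c) = C1 + sqrt(3)*c^3/3 + c^2 + sqrt(3)*c + sqrt(3)*exp(c)


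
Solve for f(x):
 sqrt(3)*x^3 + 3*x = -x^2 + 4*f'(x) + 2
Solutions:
 f(x) = C1 + sqrt(3)*x^4/16 + x^3/12 + 3*x^2/8 - x/2


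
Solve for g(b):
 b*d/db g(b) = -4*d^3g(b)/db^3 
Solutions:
 g(b) = C1 + Integral(C2*airyai(-2^(1/3)*b/2) + C3*airybi(-2^(1/3)*b/2), b)


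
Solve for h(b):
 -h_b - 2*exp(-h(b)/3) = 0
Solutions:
 h(b) = 3*log(C1 - 2*b/3)


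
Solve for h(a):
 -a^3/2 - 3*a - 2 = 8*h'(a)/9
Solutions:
 h(a) = C1 - 9*a^4/64 - 27*a^2/16 - 9*a/4


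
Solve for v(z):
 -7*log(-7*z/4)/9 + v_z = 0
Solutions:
 v(z) = C1 + 7*z*log(-z)/9 + 7*z*(-2*log(2) - 1 + log(7))/9


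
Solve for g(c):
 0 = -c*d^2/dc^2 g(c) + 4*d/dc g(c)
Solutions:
 g(c) = C1 + C2*c^5


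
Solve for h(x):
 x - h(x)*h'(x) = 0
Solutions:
 h(x) = -sqrt(C1 + x^2)
 h(x) = sqrt(C1 + x^2)


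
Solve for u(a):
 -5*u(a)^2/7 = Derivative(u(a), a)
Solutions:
 u(a) = 7/(C1 + 5*a)


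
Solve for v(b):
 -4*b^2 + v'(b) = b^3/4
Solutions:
 v(b) = C1 + b^4/16 + 4*b^3/3


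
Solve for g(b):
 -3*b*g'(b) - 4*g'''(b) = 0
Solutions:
 g(b) = C1 + Integral(C2*airyai(-6^(1/3)*b/2) + C3*airybi(-6^(1/3)*b/2), b)


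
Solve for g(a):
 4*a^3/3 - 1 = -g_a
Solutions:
 g(a) = C1 - a^4/3 + a


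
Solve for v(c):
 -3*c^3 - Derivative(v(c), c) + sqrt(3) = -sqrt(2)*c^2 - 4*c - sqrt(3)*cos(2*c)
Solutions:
 v(c) = C1 - 3*c^4/4 + sqrt(2)*c^3/3 + 2*c^2 + sqrt(3)*(c + sin(c)*cos(c))


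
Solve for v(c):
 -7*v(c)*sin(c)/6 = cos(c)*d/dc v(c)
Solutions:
 v(c) = C1*cos(c)^(7/6)


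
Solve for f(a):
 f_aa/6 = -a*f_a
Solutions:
 f(a) = C1 + C2*erf(sqrt(3)*a)


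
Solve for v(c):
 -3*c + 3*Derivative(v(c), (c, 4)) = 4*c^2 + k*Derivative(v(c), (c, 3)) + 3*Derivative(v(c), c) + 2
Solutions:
 v(c) = C1 + C2*exp(c*(-2*2^(1/3)*k^2/(-2*k^3 + sqrt(-4*k^6 + (2*k^3 + 729)^2) - 729)^(1/3) + 2*k - 2^(2/3)*(-2*k^3 + sqrt(-4*k^6 + (2*k^3 + 729)^2) - 729)^(1/3))/18) + C3*exp(c*(-8*2^(1/3)*k^2/((-1 + sqrt(3)*I)*(-2*k^3 + sqrt(-4*k^6 + (2*k^3 + 729)^2) - 729)^(1/3)) + 4*k + 2^(2/3)*(-2*k^3 + sqrt(-4*k^6 + (2*k^3 + 729)^2) - 729)^(1/3) - 2^(2/3)*sqrt(3)*I*(-2*k^3 + sqrt(-4*k^6 + (2*k^3 + 729)^2) - 729)^(1/3))/36) + C4*exp(c*(8*2^(1/3)*k^2/((1 + sqrt(3)*I)*(-2*k^3 + sqrt(-4*k^6 + (2*k^3 + 729)^2) - 729)^(1/3)) + 4*k + 2^(2/3)*(-2*k^3 + sqrt(-4*k^6 + (2*k^3 + 729)^2) - 729)^(1/3) + 2^(2/3)*sqrt(3)*I*(-2*k^3 + sqrt(-4*k^6 + (2*k^3 + 729)^2) - 729)^(1/3))/36) - 4*c^3/9 - c^2/2 + 8*c*k/9 - 2*c/3


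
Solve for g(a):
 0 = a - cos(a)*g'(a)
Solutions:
 g(a) = C1 + Integral(a/cos(a), a)


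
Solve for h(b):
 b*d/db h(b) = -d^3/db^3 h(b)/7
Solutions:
 h(b) = C1 + Integral(C2*airyai(-7^(1/3)*b) + C3*airybi(-7^(1/3)*b), b)


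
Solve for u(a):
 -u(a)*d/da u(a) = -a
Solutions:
 u(a) = -sqrt(C1 + a^2)
 u(a) = sqrt(C1 + a^2)


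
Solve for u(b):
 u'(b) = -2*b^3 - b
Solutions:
 u(b) = C1 - b^4/2 - b^2/2


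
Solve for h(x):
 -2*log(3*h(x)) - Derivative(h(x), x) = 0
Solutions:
 Integral(1/(log(_y) + log(3)), (_y, h(x)))/2 = C1 - x


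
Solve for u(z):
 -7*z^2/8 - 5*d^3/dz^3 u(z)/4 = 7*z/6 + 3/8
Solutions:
 u(z) = C1 + C2*z + C3*z^2 - 7*z^5/600 - 7*z^4/180 - z^3/20


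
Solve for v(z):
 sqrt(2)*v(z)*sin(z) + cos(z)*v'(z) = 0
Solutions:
 v(z) = C1*cos(z)^(sqrt(2))


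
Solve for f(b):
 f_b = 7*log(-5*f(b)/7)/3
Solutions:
 -3*Integral(1/(log(-_y) - log(7) + log(5)), (_y, f(b)))/7 = C1 - b


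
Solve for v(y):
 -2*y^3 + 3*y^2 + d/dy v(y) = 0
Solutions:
 v(y) = C1 + y^4/2 - y^3


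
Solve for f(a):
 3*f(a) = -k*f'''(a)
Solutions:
 f(a) = C1*exp(3^(1/3)*a*(-1/k)^(1/3)) + C2*exp(a*(-1/k)^(1/3)*(-3^(1/3) + 3^(5/6)*I)/2) + C3*exp(-a*(-1/k)^(1/3)*(3^(1/3) + 3^(5/6)*I)/2)


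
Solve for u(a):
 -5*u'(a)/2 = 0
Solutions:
 u(a) = C1


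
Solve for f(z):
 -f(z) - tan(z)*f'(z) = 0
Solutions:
 f(z) = C1/sin(z)
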